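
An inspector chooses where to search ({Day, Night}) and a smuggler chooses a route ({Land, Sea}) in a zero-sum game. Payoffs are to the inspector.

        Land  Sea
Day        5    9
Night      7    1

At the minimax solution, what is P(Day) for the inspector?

3/5

Row minima: Day → 5, Night → 1; maximin = 5.
Column maxima: Land → 7, Sea → 9; minimax = 7.
5 ≠ 7, so there is no saddle point; optimal play is mixed.
Let the inspector play Day with probability p. Expected payoff against Land: 5p + 7(1−p) = −2p + 7; against Sea: 9p + 1(1−p) = 8p + 1.
Setting these equal: −2p + 7 = 8p + 1 ⇒ −10p = -6 ⇒ p = 3/5, and the value is (-2)·(3/5) + 7 = 29/5.
For the smuggler: with q = P(Land), equating Day's and Night's payoffs gives −4q + 9 = 6q + 1 ⇒ q = 4/5.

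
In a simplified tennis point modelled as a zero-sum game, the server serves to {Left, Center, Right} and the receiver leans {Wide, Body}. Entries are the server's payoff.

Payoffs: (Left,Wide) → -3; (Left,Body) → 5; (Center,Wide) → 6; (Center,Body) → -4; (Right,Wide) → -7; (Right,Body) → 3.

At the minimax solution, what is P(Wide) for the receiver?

1/2

Row minima: Left → -3, Center → -4, Right → -7; maximin = -3.
Column maxima: Wide → 6, Body → 5; minimax = 5.
-3 ≠ 5, so there is no saddle point; optimal play is mixed.
Right is strictly dominated by Left, so the server never plays it.
On the remaining 2×2 (Left, Center vs Wide, Body):
Let the server play Left with probability p. Expected payoff against Wide: (-3)p + 6(1−p) = −9p + 6; against Body: 5p + (-4)(1−p) = 9p − 4.
Setting these equal: −9p + 6 = 9p − 4 ⇒ −18p = -10 ⇒ p = 5/9, and the value is (-9)·(5/9) + 6 = 1.
For the receiver: with q = P(Wide), equating Left's and Center's payoffs gives −8q + 5 = 10q − 4 ⇒ q = 1/2.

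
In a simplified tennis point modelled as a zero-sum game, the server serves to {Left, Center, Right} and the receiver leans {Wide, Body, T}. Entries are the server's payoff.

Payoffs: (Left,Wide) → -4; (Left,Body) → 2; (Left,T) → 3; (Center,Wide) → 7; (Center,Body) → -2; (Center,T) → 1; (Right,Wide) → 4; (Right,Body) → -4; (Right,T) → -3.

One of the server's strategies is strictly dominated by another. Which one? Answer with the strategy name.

Center gives a strictly higher payoff than Right against every column: 7 > 4, -2 > -4, 1 > -3.
So Right is strictly dominated and the server never plays it.

Right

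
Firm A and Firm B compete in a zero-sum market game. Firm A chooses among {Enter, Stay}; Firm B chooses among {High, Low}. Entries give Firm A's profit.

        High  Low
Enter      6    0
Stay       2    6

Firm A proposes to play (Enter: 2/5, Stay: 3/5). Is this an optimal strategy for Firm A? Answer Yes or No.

Against High this mix gives (2/5)·6 + (3/5)·2 = 18/5.
Against Low this mix gives (2/5)·0 + (3/5)·6 = 18/5.
All of Firm B's active replies (High, Low) yield 18/5, and no column does worse for Firm A. The mix makes Firm B indifferent and guarantees 18/5, so it is optimal.

Yes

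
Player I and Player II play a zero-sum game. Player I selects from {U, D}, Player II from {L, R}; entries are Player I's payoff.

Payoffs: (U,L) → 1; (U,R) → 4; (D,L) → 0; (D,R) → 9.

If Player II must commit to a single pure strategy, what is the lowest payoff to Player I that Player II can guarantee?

Column maxima: L → 1, R → 9.
The smallest of these is 1.

1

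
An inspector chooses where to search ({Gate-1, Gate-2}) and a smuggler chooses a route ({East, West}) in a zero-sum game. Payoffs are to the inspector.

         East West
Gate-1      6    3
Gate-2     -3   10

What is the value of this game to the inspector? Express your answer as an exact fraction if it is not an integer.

Row minima: Gate-1 → 3, Gate-2 → -3; maximin = 3.
Column maxima: East → 6, West → 10; minimax = 6.
3 ≠ 6, so there is no saddle point; optimal play is mixed.
Let the inspector play Gate-1 with probability p. Expected payoff against East: 6p + (-3)(1−p) = 9p − 3; against West: 3p + 10(1−p) = −7p + 10.
Setting these equal: 9p − 3 = −7p + 10 ⇒ 16p = 13 ⇒ p = 13/16, and the value is (9)·(13/16) − 3 = 69/16.
For the smuggler: with q = P(East), equating Gate-1's and Gate-2's payoffs gives 3q + 3 = −13q + 10 ⇒ q = 7/16.

69/16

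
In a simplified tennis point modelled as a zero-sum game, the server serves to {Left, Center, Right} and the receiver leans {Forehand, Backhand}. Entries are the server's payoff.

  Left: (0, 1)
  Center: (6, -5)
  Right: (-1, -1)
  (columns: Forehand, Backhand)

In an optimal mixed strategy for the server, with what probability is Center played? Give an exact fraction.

Row minima: Left → 0, Center → -5, Right → -1; maximin = 0.
Column maxima: Forehand → 6, Backhand → 1; minimax = 1.
0 ≠ 1, so there is no saddle point; optimal play is mixed.
Right is strictly dominated by Left, so the server never plays it.
On the remaining 2×2 (Left, Center vs Forehand, Backhand):
Let the server play Left with probability p. Expected payoff against Forehand: 0p + 6(1−p) = −6p + 6; against Backhand: 1p + (-5)(1−p) = 6p − 5.
Setting these equal: −6p + 6 = 6p − 5 ⇒ −12p = -11 ⇒ p = 11/12, and the value is (-6)·(11/12) + 6 = 1/2.
For the receiver: with q = P(Forehand), equating Left's and Center's payoffs gives −q + 1 = 11q − 5 ⇒ q = 1/2.

1/12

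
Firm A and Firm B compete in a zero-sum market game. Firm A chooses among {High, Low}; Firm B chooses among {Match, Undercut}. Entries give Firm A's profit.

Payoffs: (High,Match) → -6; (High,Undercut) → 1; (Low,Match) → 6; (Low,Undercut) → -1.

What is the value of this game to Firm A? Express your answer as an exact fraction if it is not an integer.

0

Row minima: High → -6, Low → -1; maximin = -1.
Column maxima: Match → 6, Undercut → 1; minimax = 1.
-1 ≠ 1, so there is no saddle point; optimal play is mixed.
Let Firm A play High with probability p. Expected payoff against Match: (-6)p + 6(1−p) = −12p + 6; against Undercut: 1p + (-1)(1−p) = 2p − 1.
Setting these equal: −12p + 6 = 2p − 1 ⇒ −14p = -7 ⇒ p = 1/2, and the value is (-12)·(1/2) + 6 = 0.
For Firm B: with q = P(Match), equating High's and Low's payoffs gives −7q + 1 = 7q − 1 ⇒ q = 1/7.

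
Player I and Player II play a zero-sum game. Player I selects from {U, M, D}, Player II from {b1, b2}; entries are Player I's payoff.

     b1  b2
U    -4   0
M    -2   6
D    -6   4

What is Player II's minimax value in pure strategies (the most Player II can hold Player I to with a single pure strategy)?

-2

Column maxima: b1 → -2, b2 → 6.
The smallest of these is -2.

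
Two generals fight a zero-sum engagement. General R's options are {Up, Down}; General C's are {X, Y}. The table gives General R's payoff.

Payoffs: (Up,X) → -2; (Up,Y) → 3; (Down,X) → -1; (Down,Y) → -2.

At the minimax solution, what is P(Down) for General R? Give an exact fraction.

5/6

Row minima: Up → -2, Down → -2; maximin = -2.
Column maxima: X → -1, Y → 3; minimax = -1.
-2 ≠ -1, so there is no saddle point; optimal play is mixed.
Let General R play Up with probability p. Expected payoff against X: (-2)p + (-1)(1−p) = −p − 1; against Y: 3p + (-2)(1−p) = 5p − 2.
Setting these equal: −p − 1 = 5p − 2 ⇒ −6p = -1 ⇒ p = 1/6, and the value is (-1)·(1/6) − 1 = -7/6.
For General C: with q = P(X), equating Up's and Down's payoffs gives −5q + 3 = q − 2 ⇒ q = 5/6.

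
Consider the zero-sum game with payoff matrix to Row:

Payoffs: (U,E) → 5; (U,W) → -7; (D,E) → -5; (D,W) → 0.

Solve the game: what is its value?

Row minima: U → -7, D → -5; maximin = -5.
Column maxima: E → 5, W → 0; minimax = 0.
-5 ≠ 0, so there is no saddle point; optimal play is mixed.
Let Row play U with probability p. Expected payoff against E: 5p + (-5)(1−p) = 10p − 5; against W: (-7)p + 0(1−p) = −7p.
Setting these equal: 10p − 5 = −7p ⇒ 17p = 5 ⇒ p = 5/17, and the value is (10)·(5/17) − 5 = -35/17.
For Column: with q = P(E), equating U's and D's payoffs gives 12q − 7 = −5q ⇒ q = 7/17.

-35/17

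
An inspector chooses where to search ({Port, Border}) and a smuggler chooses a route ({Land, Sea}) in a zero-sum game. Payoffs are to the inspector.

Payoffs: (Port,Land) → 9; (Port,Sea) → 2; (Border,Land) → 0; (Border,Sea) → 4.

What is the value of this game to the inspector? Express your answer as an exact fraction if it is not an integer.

36/11

Row minima: Port → 2, Border → 0; maximin = 2.
Column maxima: Land → 9, Sea → 4; minimax = 4.
2 ≠ 4, so there is no saddle point; optimal play is mixed.
Let the inspector play Port with probability p. Expected payoff against Land: 9p + 0(1−p) = 9p; against Sea: 2p + 4(1−p) = −2p + 4.
Setting these equal: 9p = −2p + 4 ⇒ 11p = 4 ⇒ p = 4/11, and the value is (9)·(4/11) = 36/11.
For the smuggler: with q = P(Land), equating Port's and Border's payoffs gives 7q + 2 = −4q + 4 ⇒ q = 2/11.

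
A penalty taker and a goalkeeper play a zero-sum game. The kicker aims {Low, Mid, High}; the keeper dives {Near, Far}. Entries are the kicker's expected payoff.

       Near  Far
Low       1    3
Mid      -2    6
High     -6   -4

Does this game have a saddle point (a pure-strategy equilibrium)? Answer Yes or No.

Row minima: Low → 1, Mid → -2, High → -6; maximin = 1.
Column maxima: Near → 1, Far → 6; minimax = 1.
maximin = minimax = 1, so a saddle point exists.

Yes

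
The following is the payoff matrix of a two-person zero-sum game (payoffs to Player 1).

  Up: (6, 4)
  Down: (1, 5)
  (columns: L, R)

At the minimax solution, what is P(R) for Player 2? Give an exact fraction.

5/6

Row minima: Up → 4, Down → 1; maximin = 4.
Column maxima: L → 6, R → 5; minimax = 5.
4 ≠ 5, so there is no saddle point; optimal play is mixed.
Let Player 1 play Up with probability p. Expected payoff against L: 6p + 1(1−p) = 5p + 1; against R: 4p + 5(1−p) = −p + 5.
Setting these equal: 5p + 1 = −p + 5 ⇒ 6p = 4 ⇒ p = 2/3, and the value is (5)·(2/3) + 1 = 13/3.
For Player 2: with q = P(L), equating Up's and Down's payoffs gives 2q + 4 = −4q + 5 ⇒ q = 1/6.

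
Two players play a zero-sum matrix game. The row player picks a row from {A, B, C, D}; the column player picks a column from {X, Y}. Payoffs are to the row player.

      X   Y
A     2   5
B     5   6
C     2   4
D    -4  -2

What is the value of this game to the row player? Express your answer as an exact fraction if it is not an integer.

Row minima: A → 2, B → 5, C → 2, D → -4; maximin = 5.
Column maxima: X → 5, Y → 6; minimax = 5.
Since maximin = minimax = 5, there is a saddle point and the value is 5.

5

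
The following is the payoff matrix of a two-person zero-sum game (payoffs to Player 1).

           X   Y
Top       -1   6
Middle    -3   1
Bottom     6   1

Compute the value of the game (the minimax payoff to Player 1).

Row minima: Top → -1, Middle → -3, Bottom → 1; maximin = 1.
Column maxima: X → 6, Y → 6; minimax = 6.
1 ≠ 6, so there is no saddle point; optimal play is mixed.
Middle is strictly dominated by Top, so Player 1 never plays it.
On the remaining 2×2 (Top, Bottom vs X, Y):
Let Player 1 play Top with probability p. Expected payoff against X: (-1)p + 6(1−p) = −7p + 6; against Y: 6p + 1(1−p) = 5p + 1.
Setting these equal: −7p + 6 = 5p + 1 ⇒ −12p = -5 ⇒ p = 5/12, and the value is (-7)·(5/12) + 6 = 37/12.
For Player 2: with q = P(X), equating Top's and Bottom's payoffs gives −7q + 6 = 5q + 1 ⇒ q = 5/12.

37/12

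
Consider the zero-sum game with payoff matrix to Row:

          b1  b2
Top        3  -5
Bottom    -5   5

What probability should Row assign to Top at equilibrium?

5/9

Row minima: Top → -5, Bottom → -5; maximin = -5.
Column maxima: b1 → 3, b2 → 5; minimax = 3.
-5 ≠ 3, so there is no saddle point; optimal play is mixed.
Let Row play Top with probability p. Expected payoff against b1: 3p + (-5)(1−p) = 8p − 5; against b2: (-5)p + 5(1−p) = −10p + 5.
Setting these equal: 8p − 5 = −10p + 5 ⇒ 18p = 10 ⇒ p = 5/9, and the value is (8)·(5/9) − 5 = -5/9.
For Column: with q = P(b1), equating Top's and Bottom's payoffs gives 8q − 5 = −10q + 5 ⇒ q = 5/9.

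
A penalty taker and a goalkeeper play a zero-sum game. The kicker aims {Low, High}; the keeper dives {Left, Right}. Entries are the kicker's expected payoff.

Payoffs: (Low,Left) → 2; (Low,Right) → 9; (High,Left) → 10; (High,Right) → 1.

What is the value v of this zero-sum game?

11/2

Row minima: Low → 2, High → 1; maximin = 2.
Column maxima: Left → 10, Right → 9; minimax = 9.
2 ≠ 9, so there is no saddle point; optimal play is mixed.
Let the kicker play Low with probability p. Expected payoff against Left: 2p + 10(1−p) = −8p + 10; against Right: 9p + 1(1−p) = 8p + 1.
Setting these equal: −8p + 10 = 8p + 1 ⇒ −16p = -9 ⇒ p = 9/16, and the value is (-8)·(9/16) + 10 = 11/2.
For the keeper: with q = P(Left), equating Low's and High's payoffs gives −7q + 9 = 9q + 1 ⇒ q = 1/2.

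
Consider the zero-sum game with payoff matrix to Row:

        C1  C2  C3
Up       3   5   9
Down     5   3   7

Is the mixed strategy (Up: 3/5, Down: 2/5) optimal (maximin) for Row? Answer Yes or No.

Against C1 this mix gives (3/5)·3 + (2/5)·5 = 19/5.
Against C2 this mix gives (3/5)·5 + (2/5)·3 = 21/5.
Against C3 this mix gives (3/5)·9 + (2/5)·7 = 41/5.
Column will play C1, holding Row to 19/5. Shifting weight toward the row that does better against C1 would raise this floor (the equalizing mix achieves 4 against both C1 and C2), so the proposed strategy is not optimal.

No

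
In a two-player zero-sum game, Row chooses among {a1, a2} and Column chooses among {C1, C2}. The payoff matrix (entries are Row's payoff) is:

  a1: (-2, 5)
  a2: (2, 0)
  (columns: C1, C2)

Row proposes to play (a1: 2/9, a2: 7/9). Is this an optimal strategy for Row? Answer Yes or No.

Yes

Against C1 this mix gives (2/9)·(-2) + (7/9)·2 = 10/9.
Against C2 this mix gives (2/9)·5 + (7/9)·0 = 10/9.
All of Column's active replies (C1, C2) yield 10/9, and no column does worse for Row. The mix makes Column indifferent and guarantees 10/9, so it is optimal.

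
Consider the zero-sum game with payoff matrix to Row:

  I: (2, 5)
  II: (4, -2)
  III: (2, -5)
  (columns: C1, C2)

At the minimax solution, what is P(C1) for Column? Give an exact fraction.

7/9

Row minima: I → 2, II → -2, III → -5; maximin = 2.
Column maxima: C1 → 4, C2 → 5; minimax = 4.
2 ≠ 4, so there is no saddle point; optimal play is mixed.
III is strictly dominated by II, so Row never plays it.
On the remaining 2×2 (I, II vs C1, C2):
Let Row play I with probability p. Expected payoff against C1: 2p + 4(1−p) = −2p + 4; against C2: 5p + (-2)(1−p) = 7p − 2.
Setting these equal: −2p + 4 = 7p − 2 ⇒ −9p = -6 ⇒ p = 2/3, and the value is (-2)·(2/3) + 4 = 8/3.
For Column: with q = P(C1), equating I's and II's payoffs gives −3q + 5 = 6q − 2 ⇒ q = 7/9.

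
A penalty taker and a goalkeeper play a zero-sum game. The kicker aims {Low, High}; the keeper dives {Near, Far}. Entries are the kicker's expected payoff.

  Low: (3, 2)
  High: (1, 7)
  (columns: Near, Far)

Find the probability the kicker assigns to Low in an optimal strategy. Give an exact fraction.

Row minima: Low → 2, High → 1; maximin = 2.
Column maxima: Near → 3, Far → 7; minimax = 3.
2 ≠ 3, so there is no saddle point; optimal play is mixed.
Let the kicker play Low with probability p. Expected payoff against Near: 3p + 1(1−p) = 2p + 1; against Far: 2p + 7(1−p) = −5p + 7.
Setting these equal: 2p + 1 = −5p + 7 ⇒ 7p = 6 ⇒ p = 6/7, and the value is (2)·(6/7) + 1 = 19/7.
For the keeper: with q = P(Near), equating Low's and High's payoffs gives q + 2 = −6q + 7 ⇒ q = 5/7.

6/7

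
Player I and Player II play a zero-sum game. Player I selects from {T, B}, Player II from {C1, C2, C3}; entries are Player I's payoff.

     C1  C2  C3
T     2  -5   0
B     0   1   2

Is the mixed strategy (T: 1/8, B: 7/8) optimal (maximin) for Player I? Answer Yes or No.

Yes

Against C1 this mix gives (1/8)·2 + (7/8)·0 = 1/4.
Against C2 this mix gives (1/8)·(-5) + (7/8)·1 = 1/4.
Against C3 this mix gives (1/8)·0 + (7/8)·2 = 7/4.
All of Player II's active replies (C1, C2) yield 1/4, and no column does worse for Player I. The mix makes Player II indifferent and guarantees 1/4, so it is optimal.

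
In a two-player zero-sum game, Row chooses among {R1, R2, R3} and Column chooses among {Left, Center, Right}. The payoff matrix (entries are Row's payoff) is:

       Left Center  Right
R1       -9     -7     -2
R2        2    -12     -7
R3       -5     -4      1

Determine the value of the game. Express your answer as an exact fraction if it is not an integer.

Row minima: R1 → -9, R2 → -12, R3 → -5; maximin = -5.
Column maxima: Left → 2, Center → -4, Right → 1; minimax = -4.
-5 ≠ -4, so there is no saddle point; optimal play is mixed.
R1 is strictly dominated by R3, so Row never plays it.
Right is strictly dominated by Center (it gives Row strictly more in every row), so Column never plays it.
On the remaining 2×2 (R2, R3 vs Left, Center):
Let Row play R2 with probability p. Expected payoff against Left: 2p + (-5)(1−p) = 7p − 5; against Center: (-12)p + (-4)(1−p) = −8p − 4.
Setting these equal: 7p − 5 = −8p − 4 ⇒ 15p = 1 ⇒ p = 1/15, and the value is (7)·(1/15) − 5 = -68/15.
For Column: with q = P(Left), equating R2's and R3's payoffs gives 14q − 12 = −q − 4 ⇒ q = 8/15.

-68/15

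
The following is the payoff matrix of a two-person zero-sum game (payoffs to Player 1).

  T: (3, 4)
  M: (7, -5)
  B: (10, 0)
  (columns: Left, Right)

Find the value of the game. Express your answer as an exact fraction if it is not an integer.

Row minima: T → 3, M → -5, B → 0; maximin = 3.
Column maxima: Left → 10, Right → 4; minimax = 4.
3 ≠ 4, so there is no saddle point; optimal play is mixed.
M is strictly dominated by B, so Player 1 never plays it.
On the remaining 2×2 (T, B vs Left, Right):
Let Player 1 play T with probability p. Expected payoff against Left: 3p + 10(1−p) = −7p + 10; against Right: 4p + 0(1−p) = 4p.
Setting these equal: −7p + 10 = 4p ⇒ −11p = -10 ⇒ p = 10/11, and the value is (-7)·(10/11) + 10 = 40/11.
For Player 2: with q = P(Left), equating T's and B's payoffs gives −q + 4 = 10q ⇒ q = 4/11.

40/11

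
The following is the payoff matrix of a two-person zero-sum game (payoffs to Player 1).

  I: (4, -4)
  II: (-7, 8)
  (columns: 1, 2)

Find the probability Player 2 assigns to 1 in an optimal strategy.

12/23

Row minima: I → -4, II → -7; maximin = -4.
Column maxima: 1 → 4, 2 → 8; minimax = 4.
-4 ≠ 4, so there is no saddle point; optimal play is mixed.
Let Player 1 play I with probability p. Expected payoff against 1: 4p + (-7)(1−p) = 11p − 7; against 2: (-4)p + 8(1−p) = −12p + 8.
Setting these equal: 11p − 7 = −12p + 8 ⇒ 23p = 15 ⇒ p = 15/23, and the value is (11)·(15/23) − 7 = 4/23.
For Player 2: with q = P(1), equating I's and II's payoffs gives 8q − 4 = −15q + 8 ⇒ q = 12/23.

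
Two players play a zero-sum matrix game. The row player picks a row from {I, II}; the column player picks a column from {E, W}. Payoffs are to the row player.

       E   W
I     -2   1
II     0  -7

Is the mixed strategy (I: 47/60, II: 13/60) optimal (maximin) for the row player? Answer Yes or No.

Against E this mix gives (47/60)·(-2) + (13/60)·0 = -47/30.
Against W this mix gives (47/60)·1 + (13/60)·(-7) = -11/15.
The column player will play E, holding the row player to -47/30. Shifting weight toward the row that does better against E would raise this floor (the equalizing mix achieves -7/5 against both E and W), so the proposed strategy is not optimal.

No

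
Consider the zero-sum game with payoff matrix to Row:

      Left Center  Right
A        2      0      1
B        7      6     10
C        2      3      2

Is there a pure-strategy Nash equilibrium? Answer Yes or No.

Yes

Row minima: A → 0, B → 6, C → 2; maximin = 6.
Column maxima: Left → 7, Center → 6, Right → 10; minimax = 6.
maximin = minimax = 6, so a saddle point exists.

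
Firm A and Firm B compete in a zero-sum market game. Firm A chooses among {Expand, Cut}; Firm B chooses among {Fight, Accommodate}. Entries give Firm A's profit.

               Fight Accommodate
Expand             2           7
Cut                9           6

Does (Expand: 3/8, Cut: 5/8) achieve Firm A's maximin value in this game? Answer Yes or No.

Yes

Against Fight this mix gives (3/8)·2 + (5/8)·9 = 51/8.
Against Accommodate this mix gives (3/8)·7 + (5/8)·6 = 51/8.
All of Firm B's active replies (Fight, Accommodate) yield 51/8, and no column does worse for Firm A. The mix makes Firm B indifferent and guarantees 51/8, so it is optimal.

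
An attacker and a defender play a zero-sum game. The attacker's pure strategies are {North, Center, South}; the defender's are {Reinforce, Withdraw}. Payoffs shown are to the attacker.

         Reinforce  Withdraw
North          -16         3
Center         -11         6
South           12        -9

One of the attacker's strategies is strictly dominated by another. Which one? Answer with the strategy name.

Center gives a strictly higher payoff than North against every column: -11 > -16, 6 > 3.
So North is strictly dominated and the attacker never plays it.

North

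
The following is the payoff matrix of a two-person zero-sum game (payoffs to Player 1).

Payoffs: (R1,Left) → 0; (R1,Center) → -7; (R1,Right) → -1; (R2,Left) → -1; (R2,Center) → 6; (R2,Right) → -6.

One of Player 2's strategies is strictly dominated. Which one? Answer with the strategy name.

Left

Right holds Player 1's payoff strictly below Left in every row: -1 < 0, -6 < -1.
So Left is strictly dominated for Player 2.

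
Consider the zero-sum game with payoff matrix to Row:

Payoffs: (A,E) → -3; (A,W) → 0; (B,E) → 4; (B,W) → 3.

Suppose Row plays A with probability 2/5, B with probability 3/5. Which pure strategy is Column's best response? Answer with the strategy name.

If Column plays E, Row's expected payoff is (2/5)·(-3) + (3/5)·4 = 6/5.
If Column plays W, Row's expected payoff is (2/5)·0 + (3/5)·3 = 9/5.
Column minimizes Row's payoff; the smallest is 6/5, so the best response is E.

E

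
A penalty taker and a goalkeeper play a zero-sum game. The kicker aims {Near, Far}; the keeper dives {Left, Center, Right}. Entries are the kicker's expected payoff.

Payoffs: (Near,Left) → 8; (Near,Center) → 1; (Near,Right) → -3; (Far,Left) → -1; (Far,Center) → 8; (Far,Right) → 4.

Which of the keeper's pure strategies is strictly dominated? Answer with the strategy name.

Right holds the kicker's payoff strictly below Center in every row: -3 < 1, 4 < 8.
So Center is strictly dominated for the keeper.

Center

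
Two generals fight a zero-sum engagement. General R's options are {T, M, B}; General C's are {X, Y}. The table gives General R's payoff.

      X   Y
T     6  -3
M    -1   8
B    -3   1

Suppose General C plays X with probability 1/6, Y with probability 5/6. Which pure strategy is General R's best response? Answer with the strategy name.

Expected payoff of T: (1/6)·6 + (5/6)·(-3) = -3/2.
Expected payoff of M: (1/6)·(-1) + (5/6)·8 = 13/2.
Expected payoff of B: (1/6)·(-3) + (5/6)·1 = 1/3.
The largest is 13/2, so General R's best response is M.

M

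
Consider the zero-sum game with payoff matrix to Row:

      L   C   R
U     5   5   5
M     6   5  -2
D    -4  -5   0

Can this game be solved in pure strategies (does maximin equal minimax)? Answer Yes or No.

Yes

Row minima: U → 5, M → -2, D → -5; maximin = 5.
Column maxima: L → 6, C → 5, R → 5; minimax = 5.
maximin = minimax = 5, so a saddle point exists.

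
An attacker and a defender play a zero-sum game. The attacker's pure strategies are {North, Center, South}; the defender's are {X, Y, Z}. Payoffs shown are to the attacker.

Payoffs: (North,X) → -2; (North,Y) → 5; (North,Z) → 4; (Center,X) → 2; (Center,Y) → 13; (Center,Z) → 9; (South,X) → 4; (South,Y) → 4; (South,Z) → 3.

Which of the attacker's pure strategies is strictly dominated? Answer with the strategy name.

Center gives a strictly higher payoff than North against every column: 2 > -2, 13 > 5, 9 > 4.
So North is strictly dominated and the attacker never plays it.

North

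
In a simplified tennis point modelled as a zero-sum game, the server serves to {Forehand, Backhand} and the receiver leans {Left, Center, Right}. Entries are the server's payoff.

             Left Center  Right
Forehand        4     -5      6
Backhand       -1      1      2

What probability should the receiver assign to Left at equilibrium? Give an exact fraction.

6/11

Row minima: Forehand → -5, Backhand → -1; maximin = -1.
Column maxima: Left → 4, Center → 1, Right → 6; minimax = 1.
-1 ≠ 1, so there is no saddle point; optimal play is mixed.
Right is strictly dominated by Left (it gives the server strictly more in every row), so the receiver never plays it.
On the remaining 2×2 (Forehand, Backhand vs Left, Center):
Let the server play Forehand with probability p. Expected payoff against Left: 4p + (-1)(1−p) = 5p − 1; against Center: (-5)p + 1(1−p) = −6p + 1.
Setting these equal: 5p − 1 = −6p + 1 ⇒ 11p = 2 ⇒ p = 2/11, and the value is (5)·(2/11) − 1 = -1/11.
For the receiver: with q = P(Left), equating Forehand's and Backhand's payoffs gives 9q − 5 = −2q + 1 ⇒ q = 6/11.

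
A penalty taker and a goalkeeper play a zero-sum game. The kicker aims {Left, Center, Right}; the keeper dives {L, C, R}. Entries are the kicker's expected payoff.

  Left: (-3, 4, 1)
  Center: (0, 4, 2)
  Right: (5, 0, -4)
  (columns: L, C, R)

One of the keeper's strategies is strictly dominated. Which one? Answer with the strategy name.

R holds the kicker's payoff strictly below C in every row: 1 < 4, 2 < 4, -4 < 0.
So C is strictly dominated for the keeper.

C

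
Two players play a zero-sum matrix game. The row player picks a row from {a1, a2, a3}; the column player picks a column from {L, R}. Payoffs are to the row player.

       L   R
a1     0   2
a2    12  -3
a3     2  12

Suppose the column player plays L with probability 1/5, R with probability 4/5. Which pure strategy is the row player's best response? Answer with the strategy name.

a3

Expected payoff of a1: (1/5)·0 + (4/5)·2 = 8/5.
Expected payoff of a2: (1/5)·12 + (4/5)·(-3) = 0.
Expected payoff of a3: (1/5)·2 + (4/5)·12 = 10.
The largest is 10, so the row player's best response is a3.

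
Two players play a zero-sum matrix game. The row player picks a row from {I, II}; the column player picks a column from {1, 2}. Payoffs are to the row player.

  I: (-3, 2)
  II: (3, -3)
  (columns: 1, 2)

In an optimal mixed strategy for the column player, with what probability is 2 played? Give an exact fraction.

Row minima: I → -3, II → -3; maximin = -3.
Column maxima: 1 → 3, 2 → 2; minimax = 2.
-3 ≠ 2, so there is no saddle point; optimal play is mixed.
Let the row player play I with probability p. Expected payoff against 1: (-3)p + 3(1−p) = −6p + 3; against 2: 2p + (-3)(1−p) = 5p − 3.
Setting these equal: −6p + 3 = 5p − 3 ⇒ −11p = -6 ⇒ p = 6/11, and the value is (-6)·(6/11) + 3 = -3/11.
For the column player: with q = P(1), equating I's and II's payoffs gives −5q + 2 = 6q − 3 ⇒ q = 5/11.

6/11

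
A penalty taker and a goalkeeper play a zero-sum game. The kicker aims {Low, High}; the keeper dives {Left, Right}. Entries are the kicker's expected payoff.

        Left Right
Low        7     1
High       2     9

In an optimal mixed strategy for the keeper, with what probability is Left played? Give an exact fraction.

Row minima: Low → 1, High → 2; maximin = 2.
Column maxima: Left → 7, Right → 9; minimax = 7.
2 ≠ 7, so there is no saddle point; optimal play is mixed.
Let the kicker play Low with probability p. Expected payoff against Left: 7p + 2(1−p) = 5p + 2; against Right: 1p + 9(1−p) = −8p + 9.
Setting these equal: 5p + 2 = −8p + 9 ⇒ 13p = 7 ⇒ p = 7/13, and the value is (5)·(7/13) + 2 = 61/13.
For the keeper: with q = P(Left), equating Low's and High's payoffs gives 6q + 1 = −7q + 9 ⇒ q = 8/13.

8/13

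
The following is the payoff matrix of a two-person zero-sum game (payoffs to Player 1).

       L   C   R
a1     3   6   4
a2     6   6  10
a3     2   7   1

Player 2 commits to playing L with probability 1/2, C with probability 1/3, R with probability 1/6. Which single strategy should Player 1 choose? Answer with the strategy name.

Expected payoff of a1: (1/2)·3 + (1/3)·6 + (1/6)·4 = 25/6.
Expected payoff of a2: (1/2)·6 + (1/3)·6 + (1/6)·10 = 20/3.
Expected payoff of a3: (1/2)·2 + (1/3)·7 + (1/6)·1 = 7/2.
The largest is 20/3, so Player 1's best response is a2.

a2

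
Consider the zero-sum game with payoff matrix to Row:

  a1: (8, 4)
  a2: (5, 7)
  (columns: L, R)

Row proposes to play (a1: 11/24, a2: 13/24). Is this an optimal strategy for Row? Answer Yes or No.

No

Against L this mix gives (11/24)·8 + (13/24)·5 = 51/8.
Against R this mix gives (11/24)·4 + (13/24)·7 = 45/8.
Column will play R, holding Row to 45/8. Shifting weight toward the row that does better against R would raise this floor (the equalizing mix achieves 6 against both R and L), so the proposed strategy is not optimal.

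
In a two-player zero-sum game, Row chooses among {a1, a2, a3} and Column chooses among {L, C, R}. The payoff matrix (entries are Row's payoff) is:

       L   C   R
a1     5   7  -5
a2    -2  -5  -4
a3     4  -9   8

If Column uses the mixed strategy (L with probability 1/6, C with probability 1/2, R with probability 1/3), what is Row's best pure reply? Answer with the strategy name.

Expected payoff of a1: (1/6)·5 + (1/2)·7 + (1/3)·(-5) = 8/3.
Expected payoff of a2: (1/6)·(-2) + (1/2)·(-5) + (1/3)·(-4) = -25/6.
Expected payoff of a3: (1/6)·4 + (1/2)·(-9) + (1/3)·8 = -7/6.
The largest is 8/3, so Row's best response is a1.

a1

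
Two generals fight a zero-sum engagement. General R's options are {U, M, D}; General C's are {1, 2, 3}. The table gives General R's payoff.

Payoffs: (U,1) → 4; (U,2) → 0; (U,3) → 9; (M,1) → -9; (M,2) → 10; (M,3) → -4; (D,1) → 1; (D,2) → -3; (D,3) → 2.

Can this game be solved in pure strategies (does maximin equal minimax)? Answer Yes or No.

Row minima: U → 0, M → -9, D → -3; maximin = 0.
Column maxima: 1 → 4, 2 → 10, 3 → 9; minimax = 4.
0 ≠ 4, so no pure-strategy equilibrium exists.

No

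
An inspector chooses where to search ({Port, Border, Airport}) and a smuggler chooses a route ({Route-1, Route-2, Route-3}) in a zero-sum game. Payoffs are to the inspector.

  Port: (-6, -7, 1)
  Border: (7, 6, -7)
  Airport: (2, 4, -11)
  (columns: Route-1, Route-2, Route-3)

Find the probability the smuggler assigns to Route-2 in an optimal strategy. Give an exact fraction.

Row minima: Port → -7, Border → -7, Airport → -11; maximin = -7.
Column maxima: Route-1 → 7, Route-2 → 6, Route-3 → 1; minimax = 1.
-7 ≠ 1, so there is no saddle point; optimal play is mixed.
Airport is strictly dominated by Border, so the inspector never plays it.
With Airport eliminated, Route-1 is strictly dominated by Route-2 (it gives the inspector strictly more in every remaining row), so the smuggler never plays it.
On the remaining 2×2 (Port, Border vs Route-2, Route-3):
Let the inspector play Port with probability p. Expected payoff against Route-2: (-7)p + 6(1−p) = −13p + 6; against Route-3: 1p + (-7)(1−p) = 8p − 7.
Setting these equal: −13p + 6 = 8p − 7 ⇒ −21p = -13 ⇒ p = 13/21, and the value is (-13)·(13/21) + 6 = -43/21.
For the smuggler: with q = P(Route-2), equating Port's and Border's payoffs gives −8q + 1 = 13q − 7 ⇒ q = 8/21.

8/21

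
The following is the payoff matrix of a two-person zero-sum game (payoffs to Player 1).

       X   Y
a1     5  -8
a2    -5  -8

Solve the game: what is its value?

Row minima: a1 → -8, a2 → -8; maximin = -8.
Column maxima: X → 5, Y → -8; minimax = -8.
Since maximin = minimax = -8, there is a saddle point and the value is -8.

-8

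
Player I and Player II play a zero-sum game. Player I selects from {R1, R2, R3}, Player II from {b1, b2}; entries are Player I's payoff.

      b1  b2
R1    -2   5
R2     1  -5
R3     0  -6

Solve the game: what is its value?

Row minima: R1 → -2, R2 → -5, R3 → -6; maximin = -2.
Column maxima: b1 → 1, b2 → 5; minimax = 1.
-2 ≠ 1, so there is no saddle point; optimal play is mixed.
R3 is strictly dominated by R2, so Player I never plays it.
On the remaining 2×2 (R1, R2 vs b1, b2):
Let Player I play R1 with probability p. Expected payoff against b1: (-2)p + 1(1−p) = −3p + 1; against b2: 5p + (-5)(1−p) = 10p − 5.
Setting these equal: −3p + 1 = 10p − 5 ⇒ −13p = -6 ⇒ p = 6/13, and the value is (-3)·(6/13) + 1 = -5/13.
For Player II: with q = P(b1), equating R1's and R2's payoffs gives −7q + 5 = 6q − 5 ⇒ q = 10/13.

-5/13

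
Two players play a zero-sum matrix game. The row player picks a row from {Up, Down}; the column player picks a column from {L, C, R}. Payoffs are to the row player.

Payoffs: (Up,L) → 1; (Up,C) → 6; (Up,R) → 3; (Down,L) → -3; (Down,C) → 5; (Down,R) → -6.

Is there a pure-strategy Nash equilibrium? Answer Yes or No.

Row minima: Up → 1, Down → -6; maximin = 1.
Column maxima: L → 1, C → 6, R → 3; minimax = 1.
maximin = minimax = 1, so a saddle point exists.

Yes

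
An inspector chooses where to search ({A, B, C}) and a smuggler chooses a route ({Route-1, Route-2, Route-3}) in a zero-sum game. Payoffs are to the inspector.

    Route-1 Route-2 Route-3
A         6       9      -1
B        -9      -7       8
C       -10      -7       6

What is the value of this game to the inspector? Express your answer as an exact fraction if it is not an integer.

13/8

Row minima: A → -1, B → -9, C → -10; maximin = -1.
Column maxima: Route-1 → 6, Route-2 → 9, Route-3 → 8; minimax = 6.
-1 ≠ 6, so there is no saddle point; optimal play is mixed.
Route-2 is strictly dominated by Route-1 (it gives the inspector strictly more in every row), so the smuggler never plays it.
With Route-2 eliminated, C is strictly dominated by B (B gives the inspector strictly more in every remaining column), so the inspector never plays it.
On the remaining 2×2 (A, B vs Route-1, Route-3):
Let the inspector play A with probability p. Expected payoff against Route-1: 6p + (-9)(1−p) = 15p − 9; against Route-3: (-1)p + 8(1−p) = −9p + 8.
Setting these equal: 15p − 9 = −9p + 8 ⇒ 24p = 17 ⇒ p = 17/24, and the value is (15)·(17/24) − 9 = 13/8.
For the smuggler: with q = P(Route-1), equating A's and B's payoffs gives 7q − 1 = −17q + 8 ⇒ q = 3/8.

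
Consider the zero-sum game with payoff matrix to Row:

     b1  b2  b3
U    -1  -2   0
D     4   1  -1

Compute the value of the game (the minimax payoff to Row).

Row minima: U → -2, D → -1; maximin = -1.
Column maxima: b1 → 4, b2 → 1, b3 → 0; minimax = 0.
-1 ≠ 0, so there is no saddle point; optimal play is mixed.
b1 is strictly dominated by b2 (it gives Row strictly more in every row), so Column never plays it.
On the remaining 2×2 (U, D vs b2, b3):
Let Row play U with probability p. Expected payoff against b2: (-2)p + 1(1−p) = −3p + 1; against b3: 0p + (-1)(1−p) = p − 1.
Setting these equal: −3p + 1 = p − 1 ⇒ −4p = -2 ⇒ p = 1/2, and the value is (-3)·(1/2) + 1 = -1/2.
For Column: with q = P(b2), equating U's and D's payoffs gives −2q = 2q − 1 ⇒ q = 1/4.

-1/2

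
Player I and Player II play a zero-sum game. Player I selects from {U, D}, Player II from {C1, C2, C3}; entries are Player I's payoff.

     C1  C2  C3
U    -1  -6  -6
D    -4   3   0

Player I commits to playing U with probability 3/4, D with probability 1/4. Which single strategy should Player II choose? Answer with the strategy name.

If Player II plays C1, Player I's expected payoff is (3/4)·(-1) + (1/4)·(-4) = -7/4.
If Player II plays C2, Player I's expected payoff is (3/4)·(-6) + (1/4)·3 = -15/4.
If Player II plays C3, Player I's expected payoff is (3/4)·(-6) + (1/4)·0 = -9/2.
Player II minimizes Player I's payoff; the smallest is -9/2, so the best response is C3.

C3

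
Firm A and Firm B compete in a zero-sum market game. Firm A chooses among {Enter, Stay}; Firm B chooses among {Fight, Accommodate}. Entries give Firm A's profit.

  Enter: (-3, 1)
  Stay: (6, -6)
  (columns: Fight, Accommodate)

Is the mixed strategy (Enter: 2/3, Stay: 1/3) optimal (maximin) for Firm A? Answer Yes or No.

No

Against Fight this mix gives (2/3)·(-3) + (1/3)·6 = 0.
Against Accommodate this mix gives (2/3)·1 + (1/3)·(-6) = -4/3.
Firm B will play Accommodate, holding Firm A to -4/3. Shifting weight toward the row that does better against Accommodate would raise this floor (the equalizing mix achieves -3/4 against both Accommodate and Fight), so the proposed strategy is not optimal.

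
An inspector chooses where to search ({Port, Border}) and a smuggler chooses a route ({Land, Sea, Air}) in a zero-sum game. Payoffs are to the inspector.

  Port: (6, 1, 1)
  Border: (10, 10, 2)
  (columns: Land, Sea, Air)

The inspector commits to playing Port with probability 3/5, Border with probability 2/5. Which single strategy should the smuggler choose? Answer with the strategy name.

If the smuggler plays Land, the inspector's expected payoff is (3/5)·6 + (2/5)·10 = 38/5.
If the smuggler plays Sea, the inspector's expected payoff is (3/5)·1 + (2/5)·10 = 23/5.
If the smuggler plays Air, the inspector's expected payoff is (3/5)·1 + (2/5)·2 = 7/5.
The smuggler minimizes the inspector's payoff; the smallest is 7/5, so the best response is Air.

Air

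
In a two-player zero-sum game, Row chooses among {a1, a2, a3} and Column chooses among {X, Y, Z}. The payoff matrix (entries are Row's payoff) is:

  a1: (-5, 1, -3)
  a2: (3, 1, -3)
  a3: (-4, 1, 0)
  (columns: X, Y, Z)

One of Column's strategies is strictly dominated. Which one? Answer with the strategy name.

Y

Z holds Row's payoff strictly below Y in every row: -3 < 1, -3 < 1, 0 < 1.
So Y is strictly dominated for Column.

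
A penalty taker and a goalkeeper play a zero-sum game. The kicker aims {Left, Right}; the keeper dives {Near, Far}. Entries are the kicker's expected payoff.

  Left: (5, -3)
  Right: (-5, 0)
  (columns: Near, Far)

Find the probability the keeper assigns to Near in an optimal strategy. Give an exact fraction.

3/13

Row minima: Left → -3, Right → -5; maximin = -3.
Column maxima: Near → 5, Far → 0; minimax = 0.
-3 ≠ 0, so there is no saddle point; optimal play is mixed.
Let the kicker play Left with probability p. Expected payoff against Near: 5p + (-5)(1−p) = 10p − 5; against Far: (-3)p + 0(1−p) = −3p.
Setting these equal: 10p − 5 = −3p ⇒ 13p = 5 ⇒ p = 5/13, and the value is (10)·(5/13) − 5 = -15/13.
For the keeper: with q = P(Near), equating Left's and Right's payoffs gives 8q − 3 = −5q ⇒ q = 3/13.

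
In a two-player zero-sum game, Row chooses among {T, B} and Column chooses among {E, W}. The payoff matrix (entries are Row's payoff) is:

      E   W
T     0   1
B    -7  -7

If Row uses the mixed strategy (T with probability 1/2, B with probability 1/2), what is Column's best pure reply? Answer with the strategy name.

E

If Column plays E, Row's expected payoff is (1/2)·0 + (1/2)·(-7) = -7/2.
If Column plays W, Row's expected payoff is (1/2)·1 + (1/2)·(-7) = -3.
Column minimizes Row's payoff; the smallest is -7/2, so the best response is E.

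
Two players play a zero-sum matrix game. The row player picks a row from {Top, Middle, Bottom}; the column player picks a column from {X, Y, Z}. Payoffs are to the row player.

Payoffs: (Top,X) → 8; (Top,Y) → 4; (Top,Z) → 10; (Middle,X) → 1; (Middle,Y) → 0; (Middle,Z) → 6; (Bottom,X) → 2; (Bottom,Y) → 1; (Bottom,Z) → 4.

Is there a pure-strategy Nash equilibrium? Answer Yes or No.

Yes

Row minima: Top → 4, Middle → 0, Bottom → 1; maximin = 4.
Column maxima: X → 8, Y → 4, Z → 10; minimax = 4.
maximin = minimax = 4, so a saddle point exists.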